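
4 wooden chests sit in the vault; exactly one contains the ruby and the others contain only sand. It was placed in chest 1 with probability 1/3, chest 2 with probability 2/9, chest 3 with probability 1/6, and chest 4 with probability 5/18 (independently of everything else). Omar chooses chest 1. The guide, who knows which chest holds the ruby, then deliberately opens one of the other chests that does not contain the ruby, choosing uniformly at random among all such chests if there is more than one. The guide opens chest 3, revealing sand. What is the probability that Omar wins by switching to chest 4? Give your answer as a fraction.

5/13

Apply Bayes' rule, conditioning on where the ruby actually is.
If it is in chest 1 (prior 1/3): the guide has 3 equally likely choices, so probability 1/3; weight (1/3)·(1/3) = 1/9.
If it is in chest 2 (prior 2/9): the guide has 2 equally likely choices, so probability 1/2; weight (2/9)·(1/2) = 1/9.
If it is in chest 3 (prior 1/6): the guide opened chest 3, so this case is ruled out; weight (1/6)·0 = 0.
If it is in chest 4 (prior 5/18): the guide has 2 equally likely choices, so probability 1/2; weight (5/18)·(1/2) = 5/36.
The weights sum to 13/36.
So P(the ruby in chest 4 | the guide opened chest 3) = (5/36) / (13/36) = 5/13.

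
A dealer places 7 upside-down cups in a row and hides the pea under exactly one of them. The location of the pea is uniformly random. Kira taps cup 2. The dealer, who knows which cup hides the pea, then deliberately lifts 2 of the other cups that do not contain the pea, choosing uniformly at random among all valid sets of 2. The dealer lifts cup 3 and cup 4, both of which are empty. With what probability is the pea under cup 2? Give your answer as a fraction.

1/7

Consider each possible location of the pea in turn.
If it is under any of cups 1, 5, 6, and 7 (prior 1/7 each): the dealer has 10 equally likely choices, so probability 1/10; weight (1/7)·(1/10) = 1/70 each.
If it is under cup 2 (prior 1/7): the dealer has 15 equally likely choices, so probability 1/15; weight (1/7)·(1/15) = 1/105.
If it is under either of cups 3 and 4 (prior 1/7 each): that cup was opened and seen not to hold the prize — ruled out; weight (1/7)·0 = 0 each.
The weights sum to 1/15.
So P(the pea under cup 2 | the dealer opened cup 3 and cup 4) = (1/105) / (1/15) = 1/7.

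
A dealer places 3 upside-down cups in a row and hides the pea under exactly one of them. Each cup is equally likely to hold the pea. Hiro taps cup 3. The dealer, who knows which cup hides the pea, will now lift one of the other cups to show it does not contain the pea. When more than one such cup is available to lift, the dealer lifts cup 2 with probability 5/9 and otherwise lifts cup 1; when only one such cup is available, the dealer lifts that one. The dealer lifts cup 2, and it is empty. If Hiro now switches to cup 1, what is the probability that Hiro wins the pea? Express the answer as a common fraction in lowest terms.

9/14

Condition on the true location of the pea.
If it is under cup 1 (prior 1/3): only cup 2 is available, probability 1; weight (1/3)·1 = 1/3.
If it is under cup 2 (prior 1/3): the dealer opened cup 2, so this case is ruled out; weight (1/3)·0 = 0.
If it is under cup 3 (prior 1/3): cup 2 is available, opened with probability 5/9; weight (1/3)·(5/9) = 5/27.
The weights sum to 14/27.
So P(the pea under cup 1 | the dealer opened cup 2) = (1/3) / (14/27) = 9/14.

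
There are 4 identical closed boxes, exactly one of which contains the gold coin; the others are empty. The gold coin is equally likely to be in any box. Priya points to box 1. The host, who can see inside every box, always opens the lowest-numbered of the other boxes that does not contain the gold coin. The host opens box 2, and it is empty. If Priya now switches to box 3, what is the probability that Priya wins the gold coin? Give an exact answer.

Condition on the true location of the gold coin.
If it is in any of boxes 1, 3, and 4 (prior 1/4 each): box 2 is the lowest-numbered option available, probability 1; weight (1/4)·1 = 1/4 each.
If it is in box 2 (prior 1/4): the host opened box 2, so this case is ruled out; weight (1/4)·0 = 0.
The weights sum to 3/4.
So P(the gold coin in box 3 | the host opened box 2) = (1/4) / (3/4) = 1/3.

1/3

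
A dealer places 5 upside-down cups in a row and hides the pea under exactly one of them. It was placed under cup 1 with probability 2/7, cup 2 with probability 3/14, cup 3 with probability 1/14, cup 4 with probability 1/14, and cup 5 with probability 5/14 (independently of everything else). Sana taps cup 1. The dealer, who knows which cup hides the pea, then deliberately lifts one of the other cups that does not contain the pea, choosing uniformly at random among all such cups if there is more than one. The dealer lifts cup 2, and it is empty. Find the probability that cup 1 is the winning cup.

3/10

Apply Bayes' rule, conditioning on where the pea actually is.
If it is under cup 1 (prior 2/7): the dealer has 4 equally likely choices, so probability 1/4; weight (2/7)·(1/4) = 1/14.
If it is under cup 2 (prior 3/14): the dealer opened cup 2, so this case is ruled out; weight (3/14)·0 = 0.
If it is under either of cups 3 and 4 (prior 1/14 each): the dealer has 3 equally likely choices, so probability 1/3; weight (1/14)·(1/3) = 1/42 each.
If it is under cup 5 (prior 5/14): the dealer has 3 equally likely choices, so probability 1/3; weight (5/14)·(1/3) = 5/42.
The weights sum to 5/21.
So P(the pea under cup 1 | the dealer opened cup 2) = (1/14) / (5/21) = 3/10.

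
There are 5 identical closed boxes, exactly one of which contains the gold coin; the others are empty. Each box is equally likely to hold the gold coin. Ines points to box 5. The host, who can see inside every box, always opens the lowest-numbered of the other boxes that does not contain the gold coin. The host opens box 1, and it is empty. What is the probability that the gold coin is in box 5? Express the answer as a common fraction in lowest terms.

Apply Bayes' rule, conditioning on where the gold coin actually is.
If it is in box 1 (prior 1/5): the host opened box 1, so this case is ruled out; weight (1/5)·0 = 0.
If it is in any of boxes 2, 3, 4, and 5 (prior 1/5 each): box 1 is the lowest-numbered option available, probability 1; weight (1/5)·1 = 1/5 each.
The weights sum to 4/5.
So P(the gold coin in box 5 | the host opened box 1) = (1/5) / (4/5) = 1/4.

1/4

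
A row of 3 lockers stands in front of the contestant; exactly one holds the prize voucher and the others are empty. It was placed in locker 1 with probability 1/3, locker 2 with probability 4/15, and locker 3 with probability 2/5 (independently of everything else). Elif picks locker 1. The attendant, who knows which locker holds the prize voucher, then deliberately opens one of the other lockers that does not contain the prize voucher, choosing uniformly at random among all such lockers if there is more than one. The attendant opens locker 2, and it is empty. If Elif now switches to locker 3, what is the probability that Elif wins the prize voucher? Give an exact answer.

Apply Bayes' rule, conditioning on where the prize voucher actually is.
If it is in locker 1 (prior 1/3): the attendant has 2 equally likely choices, so probability 1/2; weight (1/3)·(1/2) = 1/6.
If it is in locker 2 (prior 4/15): the attendant opened locker 2, so this case is ruled out; weight (4/15)·0 = 0.
If it is in locker 3 (prior 2/5): the attendant has no choice, probability 1; weight (2/5)·1 = 2/5.
The weights sum to 17/30.
So P(the prize voucher in locker 3 | the attendant opened locker 2) = (2/5) / (17/30) = 12/17.

12/17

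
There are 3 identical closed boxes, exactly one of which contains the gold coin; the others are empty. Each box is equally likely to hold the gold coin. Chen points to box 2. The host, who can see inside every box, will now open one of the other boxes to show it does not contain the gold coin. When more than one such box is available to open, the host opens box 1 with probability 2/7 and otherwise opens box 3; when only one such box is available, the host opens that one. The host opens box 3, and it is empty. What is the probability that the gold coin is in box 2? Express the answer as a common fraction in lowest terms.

5/12

Condition on the true location of the gold coin.
If it is in box 1 (prior 1/3): only box 3 is available, probability 1; weight (1/3)·1 = 1/3.
If it is in box 2 (prior 1/3): box 1 is available but not opened, probability 5/7; weight (1/3)·(5/7) = 5/21.
If it is in box 3 (prior 1/3): the host opened box 3, so this case is ruled out; weight (1/3)·0 = 0.
The weights sum to 4/7.
So P(the gold coin in box 2 | the host opened box 3) = (5/21) / (4/7) = 5/12.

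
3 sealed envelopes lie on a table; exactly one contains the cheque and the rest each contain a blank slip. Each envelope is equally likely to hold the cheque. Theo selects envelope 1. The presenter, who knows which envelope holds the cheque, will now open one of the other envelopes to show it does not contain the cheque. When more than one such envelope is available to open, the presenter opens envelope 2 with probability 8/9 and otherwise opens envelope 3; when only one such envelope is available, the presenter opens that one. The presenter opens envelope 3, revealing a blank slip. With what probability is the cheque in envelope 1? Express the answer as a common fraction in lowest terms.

Condition on the true location of the cheque.
If it is in envelope 1 (prior 1/3): envelope 2 is available but not opened, probability 1/9; weight (1/3)·(1/9) = 1/27.
If it is in envelope 2 (prior 1/3): only envelope 3 is available, probability 1; weight (1/3)·1 = 1/3.
If it is in envelope 3 (prior 1/3): the presenter opened envelope 3, so this case is ruled out; weight (1/3)·0 = 0.
The weights sum to 10/27.
So P(the cheque in envelope 1 | the presenter opened envelope 3) = (1/27) / (10/27) = 1/10.

1/10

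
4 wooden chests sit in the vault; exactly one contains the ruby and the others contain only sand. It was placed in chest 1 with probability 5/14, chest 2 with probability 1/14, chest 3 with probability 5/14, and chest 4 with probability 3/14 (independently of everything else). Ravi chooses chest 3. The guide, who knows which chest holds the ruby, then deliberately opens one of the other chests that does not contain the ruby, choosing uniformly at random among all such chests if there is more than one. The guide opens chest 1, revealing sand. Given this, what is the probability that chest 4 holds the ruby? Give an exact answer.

9/22

Apply Bayes' rule, conditioning on where the ruby actually is.
If it is in chest 1 (prior 5/14): the guide opened chest 1, so this case is ruled out; weight (5/14)·0 = 0.
If it is in chest 2 (prior 1/14): the guide has 2 equally likely choices, so probability 1/2; weight (1/14)·(1/2) = 1/28.
If it is in chest 3 (prior 5/14): the guide has 3 equally likely choices, so probability 1/3; weight (5/14)·(1/3) = 5/42.
If it is in chest 4 (prior 3/14): the guide has 2 equally likely choices, so probability 1/2; weight (3/14)·(1/2) = 3/28.
The weights sum to 11/42.
So P(the ruby in chest 4 | the guide opened chest 1) = (3/28) / (11/42) = 9/22.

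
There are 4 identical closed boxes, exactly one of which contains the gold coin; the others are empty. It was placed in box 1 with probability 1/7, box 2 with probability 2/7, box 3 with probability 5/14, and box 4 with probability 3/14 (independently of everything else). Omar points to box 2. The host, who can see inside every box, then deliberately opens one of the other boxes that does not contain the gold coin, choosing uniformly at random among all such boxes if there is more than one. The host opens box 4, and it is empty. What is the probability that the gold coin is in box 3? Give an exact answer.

Consider each possible location of the gold coin in turn.
If it is in box 1 (prior 1/7): the host has 2 equally likely choices, so probability 1/2; weight (1/7)·(1/2) = 1/14.
If it is in box 2 (prior 2/7): the host has 3 equally likely choices, so probability 1/3; weight (2/7)·(1/3) = 2/21.
If it is in box 3 (prior 5/14): the host has 2 equally likely choices, so probability 1/2; weight (5/14)·(1/2) = 5/28.
If it is in box 4 (prior 3/14): the host opened box 4, so this case is ruled out; weight (3/14)·0 = 0.
The weights sum to 29/84.
So P(the gold coin in box 3 | the host opened box 4) = (5/28) / (29/84) = 15/29.

15/29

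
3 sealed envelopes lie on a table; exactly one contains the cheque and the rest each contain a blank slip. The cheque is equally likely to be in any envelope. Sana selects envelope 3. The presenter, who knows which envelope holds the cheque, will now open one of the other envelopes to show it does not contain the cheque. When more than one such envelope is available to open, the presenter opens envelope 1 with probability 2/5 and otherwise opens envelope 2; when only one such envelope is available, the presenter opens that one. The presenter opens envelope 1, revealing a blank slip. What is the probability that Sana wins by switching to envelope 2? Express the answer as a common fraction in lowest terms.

Condition on the true location of the cheque.
If it is in envelope 1 (prior 1/3): the presenter opened envelope 1, so this case is ruled out; weight (1/3)·0 = 0.
If it is in envelope 2 (prior 1/3): only envelope 1 is available, probability 1; weight (1/3)·1 = 1/3.
If it is in envelope 3 (prior 1/3): envelope 1 is available, opened with probability 2/5; weight (1/3)·(2/5) = 2/15.
The weights sum to 7/15.
So P(the cheque in envelope 2 | the presenter opened envelope 1) = (1/3) / (7/15) = 5/7.

5/7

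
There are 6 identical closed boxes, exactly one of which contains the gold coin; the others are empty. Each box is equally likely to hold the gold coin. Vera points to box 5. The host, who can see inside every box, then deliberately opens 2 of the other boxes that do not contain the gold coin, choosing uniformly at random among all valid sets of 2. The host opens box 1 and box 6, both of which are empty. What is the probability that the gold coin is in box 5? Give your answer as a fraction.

Apply Bayes' rule, conditioning on where the gold coin actually is.
If it is in either of boxes 1 and 6 (prior 1/6 each): that box was opened and seen not to hold the prize — ruled out; weight (1/6)·0 = 0 each.
If it is in any of boxes 2, 3, and 4 (prior 1/6 each): the host has 6 equally likely choices, so probability 1/6; weight (1/6)·(1/6) = 1/36 each.
If it is in box 5 (prior 1/6): the host has 10 equally likely choices, so probability 1/10; weight (1/6)·(1/10) = 1/60.
The weights sum to 1/10.
So P(the gold coin in box 5 | the host opened box 1 and box 6) = (1/60) / (1/10) = 1/6.

1/6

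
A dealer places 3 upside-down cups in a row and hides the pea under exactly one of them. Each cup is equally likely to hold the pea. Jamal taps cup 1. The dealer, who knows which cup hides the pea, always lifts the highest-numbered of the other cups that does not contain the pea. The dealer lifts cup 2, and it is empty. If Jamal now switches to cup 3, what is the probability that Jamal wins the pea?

Apply Bayes' rule, conditioning on where the pea actually is.
If it is under cup 1 (prior 1/3): the dealer would have opened cup 3 instead, probability 0; weight (1/3)·0 = 0.
If it is under cup 2 (prior 1/3): the dealer opened cup 2, so this case is ruled out; weight (1/3)·0 = 0.
If it is under cup 3 (prior 1/3): cup 2 is the highest-numbered option available, probability 1; weight (1/3)·1 = 1/3.
The weights sum to 1/3.
So P(the pea under cup 3 | the dealer opened cup 2) = (1/3) / (1/3) = 1.

1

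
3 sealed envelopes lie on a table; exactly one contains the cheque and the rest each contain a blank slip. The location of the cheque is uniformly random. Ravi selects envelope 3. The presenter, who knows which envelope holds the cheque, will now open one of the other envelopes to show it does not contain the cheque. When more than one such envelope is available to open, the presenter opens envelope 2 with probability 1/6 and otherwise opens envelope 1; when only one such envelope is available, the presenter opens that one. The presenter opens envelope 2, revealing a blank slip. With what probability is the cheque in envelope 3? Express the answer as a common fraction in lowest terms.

Apply Bayes' rule, conditioning on where the cheque actually is.
If it is in envelope 1 (prior 1/3): only envelope 2 is available, probability 1; weight (1/3)·1 = 1/3.
If it is in envelope 2 (prior 1/3): the presenter opened envelope 2, so this case is ruled out; weight (1/3)·0 = 0.
If it is in envelope 3 (prior 1/3): envelope 2 is available, opened with probability 1/6; weight (1/3)·(1/6) = 1/18.
The weights sum to 7/18.
So P(the cheque in envelope 3 | the presenter opened envelope 2) = (1/18) / (7/18) = 1/7.

1/7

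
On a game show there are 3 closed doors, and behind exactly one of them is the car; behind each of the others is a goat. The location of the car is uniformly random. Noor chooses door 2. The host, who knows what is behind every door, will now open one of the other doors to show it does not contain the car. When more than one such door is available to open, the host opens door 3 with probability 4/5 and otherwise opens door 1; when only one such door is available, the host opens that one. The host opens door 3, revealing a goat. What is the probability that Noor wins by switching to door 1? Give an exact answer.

Consider each possible location of the car in turn.
If it is behind door 1 (prior 1/3): only door 3 is available, probability 1; weight (1/3)·1 = 1/3.
If it is behind door 2 (prior 1/3): door 3 is available, opened with probability 4/5; weight (1/3)·(4/5) = 4/15.
If it is behind door 3 (prior 1/3): the host opened door 3, so this case is ruled out; weight (1/3)·0 = 0.
The weights sum to 3/5.
So P(the car behind door 1 | the host opened door 3) = (1/3) / (3/5) = 5/9.

5/9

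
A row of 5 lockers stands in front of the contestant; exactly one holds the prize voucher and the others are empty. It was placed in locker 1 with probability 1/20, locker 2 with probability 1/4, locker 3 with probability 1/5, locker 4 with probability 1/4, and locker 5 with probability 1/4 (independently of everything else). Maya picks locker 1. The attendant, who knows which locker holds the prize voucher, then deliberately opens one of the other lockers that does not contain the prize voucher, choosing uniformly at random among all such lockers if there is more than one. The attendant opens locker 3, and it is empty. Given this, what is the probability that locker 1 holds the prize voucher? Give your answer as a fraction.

Apply Bayes' rule, conditioning on where the prize voucher actually is.
If it is in locker 1 (prior 1/20): the attendant has 4 equally likely choices, so probability 1/4; weight (1/20)·(1/4) = 1/80.
If it is in any of lockers 2, 4, and 5 (prior 1/4 each): the attendant has 3 equally likely choices, so probability 1/3; weight (1/4)·(1/3) = 1/12 each.
If it is in locker 3 (prior 1/5): the attendant opened locker 3, so this case is ruled out; weight (1/5)·0 = 0.
The weights sum to 21/80.
So P(the prize voucher in locker 1 | the attendant opened locker 3) = (1/80) / (21/80) = 1/21.

1/21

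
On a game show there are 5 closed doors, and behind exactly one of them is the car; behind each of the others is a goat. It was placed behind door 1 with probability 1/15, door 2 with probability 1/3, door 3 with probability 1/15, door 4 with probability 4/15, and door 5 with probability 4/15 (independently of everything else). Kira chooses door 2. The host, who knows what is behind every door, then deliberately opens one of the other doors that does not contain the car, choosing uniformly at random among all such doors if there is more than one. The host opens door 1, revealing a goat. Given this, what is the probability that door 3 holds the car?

Apply Bayes' rule, conditioning on where the car actually is.
If it is behind door 1 (prior 1/15): the host opened door 1, so this case is ruled out; weight (1/15)·0 = 0.
If it is behind door 2 (prior 1/3): the host has 4 equally likely choices, so probability 1/4; weight (1/3)·(1/4) = 1/12.
If it is behind door 3 (prior 1/15): the host has 3 equally likely choices, so probability 1/3; weight (1/15)·(1/3) = 1/45.
If it is behind either of doors 4 and 5 (prior 4/15 each): the host has 3 equally likely choices, so probability 1/3; weight (4/15)·(1/3) = 4/45 each.
The weights sum to 17/60.
So P(the car behind door 3 | the host opened door 1) = (1/45) / (17/60) = 4/51.

4/51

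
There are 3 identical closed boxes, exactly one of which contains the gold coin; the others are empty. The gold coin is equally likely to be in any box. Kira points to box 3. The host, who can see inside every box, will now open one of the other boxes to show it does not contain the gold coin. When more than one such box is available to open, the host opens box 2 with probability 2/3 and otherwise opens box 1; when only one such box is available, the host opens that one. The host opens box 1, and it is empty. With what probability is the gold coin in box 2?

3/4

Consider each possible location of the gold coin in turn.
If it is in box 1 (prior 1/3): the host opened box 1, so this case is ruled out; weight (1/3)·0 = 0.
If it is in box 2 (prior 1/3): only box 1 is available, probability 1; weight (1/3)·1 = 1/3.
If it is in box 3 (prior 1/3): box 2 is available but not opened, probability 1/3; weight (1/3)·(1/3) = 1/9.
The weights sum to 4/9.
So P(the gold coin in box 2 | the host opened box 1) = (1/3) / (4/9) = 3/4.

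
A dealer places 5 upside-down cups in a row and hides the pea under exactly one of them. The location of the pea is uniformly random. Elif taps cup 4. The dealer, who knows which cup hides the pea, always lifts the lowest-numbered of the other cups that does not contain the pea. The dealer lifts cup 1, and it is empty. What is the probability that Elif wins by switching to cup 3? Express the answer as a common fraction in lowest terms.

Consider each possible location of the pea in turn.
If it is under cup 1 (prior 1/5): the dealer opened cup 1, so this case is ruled out; weight (1/5)·0 = 0.
If it is under any of cups 2, 3, 4, and 5 (prior 1/5 each): cup 1 is the lowest-numbered option available, probability 1; weight (1/5)·1 = 1/5 each.
The weights sum to 4/5.
So P(the pea under cup 3 | the dealer opened cup 1) = (1/5) / (4/5) = 1/4.

1/4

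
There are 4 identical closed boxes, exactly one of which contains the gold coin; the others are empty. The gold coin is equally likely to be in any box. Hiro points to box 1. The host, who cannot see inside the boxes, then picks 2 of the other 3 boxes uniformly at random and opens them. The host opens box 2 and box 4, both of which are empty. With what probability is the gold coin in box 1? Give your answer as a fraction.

1/2

Because the host chose which boxes to open without knowing where the gold coin is, the choice is independent of the prize location. Learning that none of the 2 opened boxes holds the gold coin simply rules out those 2 locations and leaves the remaining 2 boxes still equally likely by symmetry.
So P(the gold coin in box 1) = 1/2.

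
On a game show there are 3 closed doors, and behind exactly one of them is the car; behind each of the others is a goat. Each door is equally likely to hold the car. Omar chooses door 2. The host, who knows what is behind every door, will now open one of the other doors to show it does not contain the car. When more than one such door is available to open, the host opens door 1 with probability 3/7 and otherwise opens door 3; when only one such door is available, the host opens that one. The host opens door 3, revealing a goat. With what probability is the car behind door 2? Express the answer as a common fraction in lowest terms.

4/11

Condition on the true location of the car.
If it is behind door 1 (prior 1/3): only door 3 is available, probability 1; weight (1/3)·1 = 1/3.
If it is behind door 2 (prior 1/3): door 1 is available but not opened, probability 4/7; weight (1/3)·(4/7) = 4/21.
If it is behind door 3 (prior 1/3): the host opened door 3, so this case is ruled out; weight (1/3)·0 = 0.
The weights sum to 11/21.
So P(the car behind door 2 | the host opened door 3) = (4/21) / (11/21) = 4/11.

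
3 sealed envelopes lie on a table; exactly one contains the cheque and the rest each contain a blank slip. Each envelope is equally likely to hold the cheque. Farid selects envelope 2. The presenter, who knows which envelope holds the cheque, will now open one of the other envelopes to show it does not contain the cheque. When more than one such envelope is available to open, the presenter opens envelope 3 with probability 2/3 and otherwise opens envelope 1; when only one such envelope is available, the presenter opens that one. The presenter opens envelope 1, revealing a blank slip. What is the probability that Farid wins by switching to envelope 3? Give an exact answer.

Consider each possible location of the cheque in turn.
If it is in envelope 1 (prior 1/3): the presenter opened envelope 1, so this case is ruled out; weight (1/3)·0 = 0.
If it is in envelope 2 (prior 1/3): envelope 3 is available but not opened, probability 1/3; weight (1/3)·(1/3) = 1/9.
If it is in envelope 3 (prior 1/3): only envelope 1 is available, probability 1; weight (1/3)·1 = 1/3.
The weights sum to 4/9.
So P(the cheque in envelope 3 | the presenter opened envelope 1) = (1/3) / (4/9) = 3/4.

3/4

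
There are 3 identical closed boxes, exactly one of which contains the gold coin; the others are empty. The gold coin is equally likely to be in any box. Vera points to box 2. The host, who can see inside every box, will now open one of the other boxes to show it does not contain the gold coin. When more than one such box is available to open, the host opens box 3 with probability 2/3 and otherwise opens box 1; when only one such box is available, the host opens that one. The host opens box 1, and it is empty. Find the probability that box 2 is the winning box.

Condition on the true location of the gold coin.
If it is in box 1 (prior 1/3): the host opened box 1, so this case is ruled out; weight (1/3)·0 = 0.
If it is in box 2 (prior 1/3): box 3 is available but not opened, probability 1/3; weight (1/3)·(1/3) = 1/9.
If it is in box 3 (prior 1/3): only box 1 is available, probability 1; weight (1/3)·1 = 1/3.
The weights sum to 4/9.
So P(the gold coin in box 2 | the host opened box 1) = (1/9) / (4/9) = 1/4.

1/4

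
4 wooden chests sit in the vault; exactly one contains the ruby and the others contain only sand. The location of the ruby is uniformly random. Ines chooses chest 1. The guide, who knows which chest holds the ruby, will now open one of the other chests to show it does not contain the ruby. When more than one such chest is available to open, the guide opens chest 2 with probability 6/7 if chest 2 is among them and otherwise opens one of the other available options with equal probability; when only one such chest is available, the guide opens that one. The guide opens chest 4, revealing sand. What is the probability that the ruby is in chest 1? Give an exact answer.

Apply Bayes' rule, conditioning on where the ruby actually is.
If it is in chest 1 (prior 1/4): chest 2 is available but not opened; chest 4 gets probability (1 − 6/7)/2 = 1/14; weight (1/4)·(1/14) = 1/56.
If it is in chest 2 (prior 1/4): chest 2 holds the prize so is unavailable; the guide chooses uniformly among the 2 others, probability 1/2; weight (1/4)·(1/2) = 1/8.
If it is in chest 3 (prior 1/4): chest 2 is available but not opened, probability 1/7; weight (1/4)·(1/7) = 1/28.
If it is in chest 4 (prior 1/4): the guide opened chest 4, so this case is ruled out; weight (1/4)·0 = 0.
The weights sum to 5/28.
So P(the ruby in chest 1 | the guide opened chest 4) = (1/56) / (5/28) = 1/10.

1/10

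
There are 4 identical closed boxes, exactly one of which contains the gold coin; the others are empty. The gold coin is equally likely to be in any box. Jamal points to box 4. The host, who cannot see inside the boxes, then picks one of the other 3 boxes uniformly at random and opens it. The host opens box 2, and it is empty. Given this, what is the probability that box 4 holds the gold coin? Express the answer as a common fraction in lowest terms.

1/3

Because the host chose which box to open without knowing where the gold coin is, the choice is independent of the prize location. Learning that box 2 does not hold the gold coin simply rules out that one location and leaves the remaining 3 boxes still equally likely by symmetry.
So P(the gold coin in box 4) = 1/3.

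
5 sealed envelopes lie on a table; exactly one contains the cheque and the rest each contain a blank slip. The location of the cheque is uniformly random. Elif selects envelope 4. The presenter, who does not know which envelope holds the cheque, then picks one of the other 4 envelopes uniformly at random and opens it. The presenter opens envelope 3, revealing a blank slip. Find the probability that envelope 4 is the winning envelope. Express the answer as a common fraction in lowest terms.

1/4

Apply Bayes' rule, conditioning on where the cheque actually is.
If it is in any of envelopes 1, 2, 4, and 5 (prior 1/5 each): the presenter picks envelope 3 with probability 1/4 regardless, and it is not the prize; weight (1/5)·(1/4) = 1/20 each.
If it is in envelope 3 (prior 1/5): the presenter opened envelope 3, so this case is ruled out; weight (1/5)·0 = 0.
The weights sum to 1/5.
So P(the cheque in envelope 4 | the presenter opened envelope 3) = (1/20) / (1/5) = 1/4.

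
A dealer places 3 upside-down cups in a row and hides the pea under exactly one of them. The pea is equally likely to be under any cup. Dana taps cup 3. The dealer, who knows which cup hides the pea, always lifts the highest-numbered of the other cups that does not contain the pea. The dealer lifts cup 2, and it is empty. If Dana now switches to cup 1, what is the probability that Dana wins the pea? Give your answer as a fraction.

Condition on the true location of the pea.
If it is under either of cups 1 and 3 (prior 1/3 each): cup 2 is the highest-numbered option available, probability 1; weight (1/3)·1 = 1/3 each.
If it is under cup 2 (prior 1/3): the dealer opened cup 2, so this case is ruled out; weight (1/3)·0 = 0.
The weights sum to 2/3.
So P(the pea under cup 1 | the dealer opened cup 2) = (1/3) / (2/3) = 1/2.

1/2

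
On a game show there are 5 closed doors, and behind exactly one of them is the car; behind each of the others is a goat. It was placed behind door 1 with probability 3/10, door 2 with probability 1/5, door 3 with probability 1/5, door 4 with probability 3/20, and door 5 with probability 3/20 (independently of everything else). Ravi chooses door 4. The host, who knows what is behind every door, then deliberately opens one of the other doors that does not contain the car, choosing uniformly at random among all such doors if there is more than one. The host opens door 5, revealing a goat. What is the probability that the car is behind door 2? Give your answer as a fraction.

16/65

Apply Bayes' rule, conditioning on where the car actually is.
If it is behind door 1 (prior 3/10): the host has 3 equally likely choices, so probability 1/3; weight (3/10)·(1/3) = 1/10.
If it is behind either of doors 2 and 3 (prior 1/5 each): the host has 3 equally likely choices, so probability 1/3; weight (1/5)·(1/3) = 1/15 each.
If it is behind door 4 (prior 3/20): the host has 4 equally likely choices, so probability 1/4; weight (3/20)·(1/4) = 3/80.
If it is behind door 5 (prior 3/20): the host opened door 5, so this case is ruled out; weight (3/20)·0 = 0.
The weights sum to 13/48.
So P(the car behind door 2 | the host opened door 5) = (1/15) / (13/48) = 16/65.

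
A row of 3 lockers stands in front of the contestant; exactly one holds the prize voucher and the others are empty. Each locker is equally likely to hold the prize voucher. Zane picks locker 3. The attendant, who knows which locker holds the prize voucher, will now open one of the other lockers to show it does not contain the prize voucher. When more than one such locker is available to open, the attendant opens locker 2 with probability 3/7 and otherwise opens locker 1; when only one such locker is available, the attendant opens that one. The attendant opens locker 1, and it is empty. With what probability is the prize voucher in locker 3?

Apply Bayes' rule, conditioning on where the prize voucher actually is.
If it is in locker 1 (prior 1/3): the attendant opened locker 1, so this case is ruled out; weight (1/3)·0 = 0.
If it is in locker 2 (prior 1/3): only locker 1 is available, probability 1; weight (1/3)·1 = 1/3.
If it is in locker 3 (prior 1/3): locker 2 is available but not opened, probability 4/7; weight (1/3)·(4/7) = 4/21.
The weights sum to 11/21.
So P(the prize voucher in locker 3 | the attendant opened locker 1) = (4/21) / (11/21) = 4/11.

4/11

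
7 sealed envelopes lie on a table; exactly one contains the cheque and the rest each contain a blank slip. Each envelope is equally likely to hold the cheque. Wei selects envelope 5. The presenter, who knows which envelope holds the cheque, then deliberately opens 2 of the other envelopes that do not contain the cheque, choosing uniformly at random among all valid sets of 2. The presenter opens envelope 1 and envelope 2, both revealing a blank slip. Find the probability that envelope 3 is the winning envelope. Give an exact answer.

3/14

Apply Bayes' rule, conditioning on where the cheque actually is.
If it is in either of envelopes 1 and 2 (prior 1/7 each): that envelope was opened and seen not to hold the prize — ruled out; weight (1/7)·0 = 0 each.
If it is in any of envelopes 3, 4, 6, and 7 (prior 1/7 each): the presenter has 10 equally likely choices, so probability 1/10; weight (1/7)·(1/10) = 1/70 each.
If it is in envelope 5 (prior 1/7): the presenter has 15 equally likely choices, so probability 1/15; weight (1/7)·(1/15) = 1/105.
The weights sum to 1/15.
So P(the cheque in envelope 3 | the presenter opened envelope 1 and envelope 2) = (1/70) / (1/15) = 3/14.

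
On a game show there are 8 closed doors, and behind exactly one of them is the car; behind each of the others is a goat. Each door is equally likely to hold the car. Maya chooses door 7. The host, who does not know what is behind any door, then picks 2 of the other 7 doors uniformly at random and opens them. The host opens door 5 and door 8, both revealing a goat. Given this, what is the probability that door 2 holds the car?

Because the host chose which doors to open without knowing where the car is, the choice is independent of the prize location. Learning that none of the 2 opened doors holds the car simply rules out those 2 locations and leaves the remaining 6 doors still equally likely by symmetry.
So P(the car behind door 2) = 1/6.

1/6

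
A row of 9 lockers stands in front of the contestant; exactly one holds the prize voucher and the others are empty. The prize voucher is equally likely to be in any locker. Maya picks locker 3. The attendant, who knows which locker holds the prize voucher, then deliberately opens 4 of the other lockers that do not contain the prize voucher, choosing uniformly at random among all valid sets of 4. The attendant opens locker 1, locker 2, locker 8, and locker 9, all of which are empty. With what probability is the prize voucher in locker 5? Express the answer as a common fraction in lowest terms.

2/9

Condition on the true location of the prize voucher.
If it is in any of lockers 1, 2, 8, and 9 (prior 1/9 each): that locker was opened and seen not to hold the prize — ruled out; weight (1/9)·0 = 0 each.
If it is in locker 3 (prior 1/9): the attendant has 70 equally likely choices, so probability 1/70; weight (1/9)·(1/70) = 1/630.
If it is in any of lockers 4, 5, 6, and 7 (prior 1/9 each): the attendant has 35 equally likely choices, so probability 1/35; weight (1/9)·(1/35) = 1/315 each.
The weights sum to 1/70.
So P(the prize voucher in locker 5 | the attendant opened locker 1, locker 2, locker 8, and locker 9) = (1/315) / (1/70) = 2/9.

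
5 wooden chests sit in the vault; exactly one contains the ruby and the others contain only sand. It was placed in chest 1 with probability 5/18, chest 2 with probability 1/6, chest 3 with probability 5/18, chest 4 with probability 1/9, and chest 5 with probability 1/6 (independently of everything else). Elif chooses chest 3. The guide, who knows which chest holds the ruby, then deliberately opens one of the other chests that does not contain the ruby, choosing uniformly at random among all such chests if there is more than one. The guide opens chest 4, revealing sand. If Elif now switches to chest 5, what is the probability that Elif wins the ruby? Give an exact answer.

12/59

Consider each possible location of the ruby in turn.
If it is in chest 1 (prior 5/18): the guide has 3 equally likely choices, so probability 1/3; weight (5/18)·(1/3) = 5/54.
If it is in either of chests 2 and 5 (prior 1/6 each): the guide has 3 equally likely choices, so probability 1/3; weight (1/6)·(1/3) = 1/18 each.
If it is in chest 3 (prior 5/18): the guide has 4 equally likely choices, so probability 1/4; weight (5/18)·(1/4) = 5/72.
If it is in chest 4 (prior 1/9): the guide opened chest 4, so this case is ruled out; weight (1/9)·0 = 0.
The weights sum to 59/216.
So P(the ruby in chest 5 | the guide opened chest 4) = (1/18) / (59/216) = 12/59.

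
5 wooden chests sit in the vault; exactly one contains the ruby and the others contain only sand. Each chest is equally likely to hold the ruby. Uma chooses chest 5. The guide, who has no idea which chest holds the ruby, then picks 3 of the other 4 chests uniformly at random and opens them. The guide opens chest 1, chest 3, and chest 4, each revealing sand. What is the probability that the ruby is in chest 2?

Condition on the true location of the ruby.
If it is in any of chests 1, 3, and 4 (prior 1/5 each): that chest was opened and seen not to hold the prize — ruled out; weight (1/5)·0 = 0 each.
If it is in either of chests 2 and 5 (prior 1/5 each): the guide picks exactly this set with probability 1/4 regardless, and none is the prize; weight (1/5)·(1/4) = 1/20 each.
The weights sum to 1/10.
So P(the ruby in chest 2 | the guide opened chest 1, chest 3, and chest 4) = (1/20) / (1/10) = 1/2.

1/2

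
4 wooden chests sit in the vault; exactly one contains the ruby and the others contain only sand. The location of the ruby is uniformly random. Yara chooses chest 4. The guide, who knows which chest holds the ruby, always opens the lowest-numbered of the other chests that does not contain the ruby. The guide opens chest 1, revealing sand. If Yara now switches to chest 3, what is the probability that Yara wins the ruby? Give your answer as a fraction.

Condition on the true location of the ruby.
If it is in chest 1 (prior 1/4): the guide opened chest 1, so this case is ruled out; weight (1/4)·0 = 0.
If it is in any of chests 2, 3, and 4 (prior 1/4 each): chest 1 is the lowest-numbered option available, probability 1; weight (1/4)·1 = 1/4 each.
The weights sum to 3/4.
So P(the ruby in chest 3 | the guide opened chest 1) = (1/4) / (3/4) = 1/3.

1/3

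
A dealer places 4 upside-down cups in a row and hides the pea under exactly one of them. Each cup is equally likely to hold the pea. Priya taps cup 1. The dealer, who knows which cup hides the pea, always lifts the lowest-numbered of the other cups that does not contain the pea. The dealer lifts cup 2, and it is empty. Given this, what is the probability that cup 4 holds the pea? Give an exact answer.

Apply Bayes' rule, conditioning on where the pea actually is.
If it is under any of cups 1, 3, and 4 (prior 1/4 each): cup 2 is the lowest-numbered option available, probability 1; weight (1/4)·1 = 1/4 each.
If it is under cup 2 (prior 1/4): the dealer opened cup 2, so this case is ruled out; weight (1/4)·0 = 0.
The weights sum to 3/4.
So P(the pea under cup 4 | the dealer opened cup 2) = (1/4) / (3/4) = 1/3.

1/3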